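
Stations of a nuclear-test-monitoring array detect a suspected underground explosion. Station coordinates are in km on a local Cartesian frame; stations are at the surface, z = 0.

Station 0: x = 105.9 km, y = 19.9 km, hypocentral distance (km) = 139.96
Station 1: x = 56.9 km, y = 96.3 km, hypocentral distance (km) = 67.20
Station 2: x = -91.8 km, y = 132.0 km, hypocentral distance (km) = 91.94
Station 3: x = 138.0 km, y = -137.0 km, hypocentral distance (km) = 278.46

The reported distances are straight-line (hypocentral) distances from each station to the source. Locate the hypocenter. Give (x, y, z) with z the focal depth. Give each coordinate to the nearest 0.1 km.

x ≈ -7.7 km, y ≈ 99.6 km, depth ≈ 18.2 km

Each station gives a sphere (x−x_i)² + (y−y_i)² + z² = d_i² (stations at z=0).
Subtracting the Station 0 sphere from Station 1 and Station 2: z² cancels, leaving linear equations in x and y:
-98.0 x + 152.8 y = 15973.44
-395.4 x + 224.2 y = 25376.26
Solving: x ≈ -7.706, y ≈ 99.596 km (keep extra digits for the depth step; rounded: -7.7, 99.6).
Then from the Station 0 sphere: z² = 139.96² − (x − 105.9)² − (y − 19.9)² with x = -7.706, y = 99.596, so z ≈ 18.194 ≈ 18.2 km.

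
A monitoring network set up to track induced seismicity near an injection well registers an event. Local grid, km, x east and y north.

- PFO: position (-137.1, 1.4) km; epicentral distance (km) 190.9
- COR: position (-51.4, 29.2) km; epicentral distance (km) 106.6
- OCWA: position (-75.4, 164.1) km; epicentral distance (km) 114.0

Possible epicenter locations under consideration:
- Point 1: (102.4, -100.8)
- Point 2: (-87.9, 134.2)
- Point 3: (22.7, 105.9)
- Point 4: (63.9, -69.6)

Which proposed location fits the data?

Point 3

For each candidate, compare |candidate − station| to the reported distance:
Point 1: residuals PFO 69.5, COR 94.8, OCWA 205.0 → max 205.0 km
Point 2: residuals PFO 49.3, COR 4.6, OCWA 81.6 → max 81.6 km
Point 3: residuals PFO 0.0, COR 0.0, OCWA 0.1 → max 0.1 km
Point 4: residuals PFO 22.3, COR 45.2, OCWA 158.1 → max 158.1 km
Only Point 3 has all residuals ≈ 0.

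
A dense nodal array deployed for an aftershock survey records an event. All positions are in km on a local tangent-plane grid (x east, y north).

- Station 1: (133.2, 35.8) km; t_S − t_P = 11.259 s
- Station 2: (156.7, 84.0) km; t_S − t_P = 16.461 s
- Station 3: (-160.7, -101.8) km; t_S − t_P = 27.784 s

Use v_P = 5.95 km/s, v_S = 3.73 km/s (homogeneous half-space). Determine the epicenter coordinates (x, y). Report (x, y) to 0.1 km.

Distance from S−P lag: d = Δt · v_P v_S / (v_P − v_S) = Δt · (5.95·3.73)/(5.95−3.73) ≈ 9.9971·Δt.
So d_Station 1 = 112.56, d_Station 2 = 164.56, d_Station 3 = 277.76 km.
Circle about each station: (x − 133.2)² + (y − 35.8)² = 112.56²; (x − 156.7)² + (y − 84.0)² = 164.56²; (x + 160.7)² + (y + 101.8)² = 277.76².
Subtracting the Station 1 equation from the Station 2 and Station 3 equations removes the quadratic terms:
47.0 x + 96.4 y = -1823.23
-587.8 x − 275.2 y = -47317.01
Solving the 2×2 system: x ≈ 115.8, y ≈ -75.4 km.

115.8 km east, -75.4 km north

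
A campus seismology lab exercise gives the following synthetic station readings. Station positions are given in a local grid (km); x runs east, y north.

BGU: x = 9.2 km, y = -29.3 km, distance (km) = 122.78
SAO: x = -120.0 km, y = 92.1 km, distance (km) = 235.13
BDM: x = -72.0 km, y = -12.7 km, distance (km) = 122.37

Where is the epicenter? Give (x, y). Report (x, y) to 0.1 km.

(-55.1, -133.9)

Circle about each station: (x − 9.2)² + (y + 29.3)² = 122.78²; (x + 120.0)² + (y − 92.1)² = 235.13²; (x + 72.0)² + (y + 12.7)² = 122.37².
Subtracting pairs of circle equations eliminates x²+y² and gives linear equations (the radical axes):
-258.4 x + 242.8 y = -18271.91
-162.4 x + 33.2 y = 4502.67
Solving the 2×2 system: x ≈ -55.1, y ≈ -133.9 km.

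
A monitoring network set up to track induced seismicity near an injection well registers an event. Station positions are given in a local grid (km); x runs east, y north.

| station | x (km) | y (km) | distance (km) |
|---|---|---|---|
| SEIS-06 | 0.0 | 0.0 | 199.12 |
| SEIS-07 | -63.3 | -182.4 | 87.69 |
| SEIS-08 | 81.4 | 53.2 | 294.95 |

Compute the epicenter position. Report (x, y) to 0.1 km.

Circle about each station: x² + y² = 199.12²; (x + 63.3)² + (y + 182.4)² = 87.69²; (x − 81.4)² + (y − 53.2)² = 294.95².
Subtracting pairs of circle equations eliminates x²+y² and gives linear equations (the radical axes):
-126.6 x − 364.8 y = 69235.89
162.8 x + 106.4 y = -37890.53
Solving the 2×2 system: x ≈ -140.6, y ≈ -141.0 km.

x ≈ -140.6 km, y ≈ -141.0 km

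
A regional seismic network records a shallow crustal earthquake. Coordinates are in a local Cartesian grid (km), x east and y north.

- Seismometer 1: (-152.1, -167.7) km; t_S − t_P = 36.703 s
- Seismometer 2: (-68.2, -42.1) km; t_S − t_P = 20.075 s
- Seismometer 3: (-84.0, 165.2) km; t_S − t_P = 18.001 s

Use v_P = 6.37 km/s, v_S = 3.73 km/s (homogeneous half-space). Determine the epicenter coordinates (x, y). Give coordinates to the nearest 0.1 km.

Distance from S−P lag: d = Δt · v_P v_S / (v_P − v_S) = Δt · (6.37·3.73)/(6.37−3.73) ≈ 9.0000·Δt.
So d_Seismometer 1 = 330.33, d_Seismometer 2 = 180.68, d_Seismometer 3 = 162.01 km.
Circle about each station: (x + 152.1)² + (y + 167.7)² = 330.33²; (x + 68.2)² + (y + 42.1)² = 180.68²; (x + 84.0)² + (y − 165.2)² = 162.01².
Subtracting the Seismometer 1 equation from the Seismometer 2 and Seismometer 3 equations removes the quadratic terms:
167.8 x + 251.2 y = 31638.60
136.2 x + 665.8 y = 65960.01
Solving the 2×2 system: x ≈ 58.0, y ≈ 87.2 km.
Check against Seismometer 1 (with the unrounded x, y): √((x + 152.1)²+(y + 167.7)²) = 330.33 ≈ 330.33 km. ✓

(58.0, 87.2)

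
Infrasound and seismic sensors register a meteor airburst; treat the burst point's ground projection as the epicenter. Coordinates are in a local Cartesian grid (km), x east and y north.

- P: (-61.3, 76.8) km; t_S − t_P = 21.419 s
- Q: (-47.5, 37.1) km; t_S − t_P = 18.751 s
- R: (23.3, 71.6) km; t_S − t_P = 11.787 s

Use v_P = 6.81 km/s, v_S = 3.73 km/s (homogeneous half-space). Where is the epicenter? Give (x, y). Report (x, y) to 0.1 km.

106.3 km east, 21.0 km north

Distance from S−P lag: d = Δt · v_P v_S / (v_P − v_S) = Δt · (6.81·3.73)/(6.81−3.73) ≈ 8.2472·Δt.
So d_P = 176.65, d_Q = 154.64, d_R = 97.21 km.
Circle about each station: (x + 61.3)² + (y − 76.8)² = 176.65²; (x + 47.5)² + (y − 37.1)² = 154.64²; (x − 23.3)² + (y − 71.6)² = 97.21².
Subtracting pairs of circle equations eliminates x²+y² and gives linear equations (the radical axes):
27.6 x − 79.4 y = 1268.42
169.2 x − 10.4 y = 17768.96
Solving the 2×2 system: x ≈ 106.3, y ≈ 21.0 km.
Check against P (with the unrounded x, y): √((x + 61.3)²+(y − 76.8)²) = 176.66 ≈ 176.65 km. ✓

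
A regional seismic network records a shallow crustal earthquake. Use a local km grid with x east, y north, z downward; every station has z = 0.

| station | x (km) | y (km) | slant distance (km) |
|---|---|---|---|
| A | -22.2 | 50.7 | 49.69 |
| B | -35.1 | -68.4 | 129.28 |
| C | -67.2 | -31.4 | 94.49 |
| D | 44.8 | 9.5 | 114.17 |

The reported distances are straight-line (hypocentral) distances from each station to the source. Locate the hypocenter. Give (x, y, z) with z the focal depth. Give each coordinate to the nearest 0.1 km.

Each station gives a sphere (x−x_i)² + (y−y_i)² + z² = d_i² (stations at z=0).
Subtracting the A sphere from B and C: z² cancels, leaving linear equations in x and y:
-25.8 x − 238.2 y = -11396.98
-90.0 x − 164.2 y = -4020.79
Solving: x ≈ -53.113, y ≈ 53.599 km (keep extra digits for the depth step; rounded: -53.1, 53.6).
Then from the A sphere: z² = 49.69² − (x + 22.2)² − (y − 50.7)² with x = -53.113, y = 53.599, so z ≈ 38.795 ≈ 38.8 km.

(-53.1, 53.6, 38.8)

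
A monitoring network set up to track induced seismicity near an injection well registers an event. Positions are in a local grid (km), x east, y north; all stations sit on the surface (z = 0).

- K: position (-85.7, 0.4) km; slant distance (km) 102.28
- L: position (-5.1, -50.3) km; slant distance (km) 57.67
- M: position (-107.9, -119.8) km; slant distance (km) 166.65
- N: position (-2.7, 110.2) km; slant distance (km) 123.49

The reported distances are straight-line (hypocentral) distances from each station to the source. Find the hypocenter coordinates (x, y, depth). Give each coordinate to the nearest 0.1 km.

(9.9, -7.4, 35.5)

Each station gives a sphere (x−x_i)² + (y−y_i)² + z² = d_i² (stations at z=0).
Subtracting the K sphere from L and M: z² cancels, leaving linear equations in x and y:
161.2 x − 101.4 y = 2346.82
-44.4 x − 240.4 y = 1338.78
Solving: x ≈ 9.905, y ≈ -7.398 km (keep extra digits for the depth step; rounded: 9.9, -7.4).
Then from the K sphere: z² = 102.28² − (x + 85.7)² − (y − 0.4)² with x = 9.905, y = -7.398, so z ≈ 35.498 ≈ 35.5 km.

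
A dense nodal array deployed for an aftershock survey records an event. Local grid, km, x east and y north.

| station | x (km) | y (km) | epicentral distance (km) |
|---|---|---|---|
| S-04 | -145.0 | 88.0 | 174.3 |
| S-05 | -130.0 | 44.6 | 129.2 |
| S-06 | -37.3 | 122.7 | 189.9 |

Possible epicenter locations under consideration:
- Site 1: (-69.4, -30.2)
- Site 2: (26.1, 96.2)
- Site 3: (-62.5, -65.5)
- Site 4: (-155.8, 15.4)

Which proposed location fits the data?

For each candidate, compare |candidate − station| to the reported distance:
Site 1: residuals S-04 34.0, S-05 32.9, S-06 33.7 → max 34.0 km
Site 2: residuals S-04 3.0, S-05 35.2, S-06 121.2 → max 121.2 km
Site 3: residuals S-04 0.0, S-05 0.1, S-06 0.0 → max 0.1 km
Site 4: residuals S-04 100.9, S-05 90.2, S-06 30.0 → max 100.9 km
Only Site 3 has all residuals ≈ 0.

Site 3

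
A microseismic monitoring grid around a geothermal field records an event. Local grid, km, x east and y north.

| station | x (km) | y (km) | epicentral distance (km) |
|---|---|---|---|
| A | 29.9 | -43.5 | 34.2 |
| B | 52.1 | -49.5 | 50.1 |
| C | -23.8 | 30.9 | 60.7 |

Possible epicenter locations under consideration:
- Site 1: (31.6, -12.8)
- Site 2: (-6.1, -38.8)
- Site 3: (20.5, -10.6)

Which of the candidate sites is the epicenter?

Site 3

For each candidate, compare |candidate − station| to the reported distance:
Site 1: residuals A 3.5, B 8.1, C 9.9 → max 9.9 km
Site 2: residuals A 2.1, B 9.1, C 11.2 → max 11.2 km
Site 3: residuals A 0.0, B 0.0, C 0.0 → max 0.0 km
Only Site 3 has all residuals ≈ 0.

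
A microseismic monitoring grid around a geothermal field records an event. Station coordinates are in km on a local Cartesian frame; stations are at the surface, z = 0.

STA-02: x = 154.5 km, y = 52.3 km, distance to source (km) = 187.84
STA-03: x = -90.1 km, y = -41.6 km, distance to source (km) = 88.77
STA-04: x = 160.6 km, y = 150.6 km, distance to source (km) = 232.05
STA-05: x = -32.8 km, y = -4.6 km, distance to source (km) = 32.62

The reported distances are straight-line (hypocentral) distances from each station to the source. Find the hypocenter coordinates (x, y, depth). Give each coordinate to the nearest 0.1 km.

Each station gives a sphere (x−x_i)² + (y−y_i)² + z² = d_i² (stations at z=0).
Subtracting the STA-02 sphere from STA-03 and STA-04: z² cancels, leaving linear equations in x and y:
-489.2 x − 187.8 y = 10646.78
12.2 x + 196.6 y = 3303.84
Solving: x ≈ -28.903, y ≈ 18.599 km (keep extra digits for the depth step; rounded: -28.9, 18.6).
Then from the STA-02 sphere: z² = 187.84² − (x − 154.5)² − (y − 52.3)² with x = -28.903, y = 18.599, so z ≈ 22.615 ≈ 22.6 km.
Check against STA-05 (with the unrounded solution): distance 32.63 ≈ 32.62 km. ✓

(-28.9, 18.6, 22.6)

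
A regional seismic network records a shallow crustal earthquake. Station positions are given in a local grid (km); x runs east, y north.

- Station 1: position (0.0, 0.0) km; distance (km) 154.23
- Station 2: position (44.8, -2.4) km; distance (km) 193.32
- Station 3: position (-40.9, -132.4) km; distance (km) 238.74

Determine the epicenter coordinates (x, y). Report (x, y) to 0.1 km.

x ≈ -124.3 km, y ≈ 91.3 km

Circle about each station: x² + y² = 154.23²; (x − 44.8)² + (y + 2.4)² = 193.32²; (x + 40.9)² + (y + 132.4)² = 238.74².
Subtracting the Station 1 equation from the Station 2 and Station 3 equations removes the quadratic terms:
89.6 x − 4.8 y = -11572.93
-81.8 x − 264.8 y = -14007.32
Solving the 2×2 system: x ≈ -124.3, y ≈ 91.3 km.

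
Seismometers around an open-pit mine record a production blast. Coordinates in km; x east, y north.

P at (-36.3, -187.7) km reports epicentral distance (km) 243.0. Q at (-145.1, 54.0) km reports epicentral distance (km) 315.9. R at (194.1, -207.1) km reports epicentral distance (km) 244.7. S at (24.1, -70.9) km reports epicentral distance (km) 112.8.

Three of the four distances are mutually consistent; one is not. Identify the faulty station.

Solve using three stations at a time. Using P, R, S (subtract circle equations pairwise → linear system) gives (x, y) ≈ (95.1, 16.7).
Distances from that point to each station vs reported:
  P: calculated 243.0 vs reported 243.0 → residual 0.0 km
  Q: calculated 243.1 vs reported 315.9 → residual 72.8 km
  R: calculated 244.7 vs reported 244.7 → residual 0.0 km
  S: calculated 112.7 vs reported 112.8 → residual 0.1 km
P, R, S are mutually consistent (residuals ≈ 0); Q is off by 72.8 km.

Q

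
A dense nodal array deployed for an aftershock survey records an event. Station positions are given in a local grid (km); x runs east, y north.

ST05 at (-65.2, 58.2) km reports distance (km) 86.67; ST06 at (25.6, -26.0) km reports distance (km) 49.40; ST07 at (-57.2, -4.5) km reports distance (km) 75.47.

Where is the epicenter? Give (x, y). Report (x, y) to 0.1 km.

x ≈ 13.5 km, y ≈ 21.9 km

Circle about each station: (x + 65.2)² + (y − 58.2)² = 86.67²; (x − 25.6)² + (y + 26.0)² = 49.40²; (x + 57.2)² + (y + 4.5)² = 75.47².
Subtracting pairs of circle equations eliminates x²+y² and gives linear equations (the radical axes):
181.6 x − 168.4 y = -1235.59
16.0 x − 125.4 y = -2530.22
Solving the 2×2 system: x ≈ 13.5, y ≈ 21.9 km.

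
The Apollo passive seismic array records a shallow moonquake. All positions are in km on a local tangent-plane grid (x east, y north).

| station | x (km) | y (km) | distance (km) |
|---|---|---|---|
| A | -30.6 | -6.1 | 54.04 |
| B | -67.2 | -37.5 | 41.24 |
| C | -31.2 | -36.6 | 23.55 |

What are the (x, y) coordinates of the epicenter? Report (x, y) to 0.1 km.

x ≈ -32.7 km, y ≈ -60.1 km

Circle about each station: (x + 30.6)² + (y + 6.1)² = 54.04²; (x + 67.2)² + (y + 37.5)² = 41.24²; (x + 31.2)² + (y + 36.6)² = 23.55².
Subtracting pairs of circle equations eliminates x²+y² and gives linear equations (the radical axes):
-73.2 x − 62.8 y = 6168.10
-1.2 x − 61.0 y = 3705.15
Solving the 2×2 system: x ≈ -32.7, y ≈ -60.1 km.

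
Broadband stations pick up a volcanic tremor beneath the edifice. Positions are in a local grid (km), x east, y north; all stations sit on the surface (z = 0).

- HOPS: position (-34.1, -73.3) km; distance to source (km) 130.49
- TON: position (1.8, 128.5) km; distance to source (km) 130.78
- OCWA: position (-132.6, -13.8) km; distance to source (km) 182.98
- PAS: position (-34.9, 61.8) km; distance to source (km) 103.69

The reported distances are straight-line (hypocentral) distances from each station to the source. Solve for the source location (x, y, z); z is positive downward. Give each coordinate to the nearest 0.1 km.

(37.3, 17.9, 60.1)

Each station gives a sphere (x−x_i)² + (y−y_i)² + z² = d_i² (stations at z=0).
Subtracting the HOPS sphere from TON and OCWA: z² cancels, leaving linear equations in x and y:
71.8 x + 403.6 y = 9904.02
-197.0 x + 119.0 y = -5216.54
Solving: x ≈ 37.295, y ≈ 17.904 km (keep extra digits for the depth step; rounded: 37.3, 17.9).
Then from the HOPS sphere: z² = 130.49² − (x + 34.1)² − (y + 73.3)² with x = 37.295, y = 17.904, so z ≈ 60.102 ≈ 60.1 km.
Check against PAS (with the unrounded solution): distance 103.69 ≈ 103.69 km. ✓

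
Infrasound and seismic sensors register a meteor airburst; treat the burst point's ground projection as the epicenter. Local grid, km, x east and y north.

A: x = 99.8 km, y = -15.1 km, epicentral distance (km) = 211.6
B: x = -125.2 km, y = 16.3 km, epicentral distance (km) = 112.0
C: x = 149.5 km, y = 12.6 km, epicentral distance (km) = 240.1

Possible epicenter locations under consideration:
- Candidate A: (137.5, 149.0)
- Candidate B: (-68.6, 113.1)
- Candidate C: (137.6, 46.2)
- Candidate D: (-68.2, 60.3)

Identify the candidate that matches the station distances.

For each candidate, compare |candidate − station| to the reported distance:
Candidate A: residuals A 43.2, B 182.3, C 103.2 → max 182.3 km
Candidate B: residuals A 0.0, B 0.1, C 0.0 → max 0.1 km
Candidate C: residuals A 139.6, B 152.5, C 204.5 → max 204.5 km
Candidate D: residuals A 27.5, B 40.0, C 17.2 → max 40.0 km
Only Candidate B has all residuals ≈ 0.

Candidate B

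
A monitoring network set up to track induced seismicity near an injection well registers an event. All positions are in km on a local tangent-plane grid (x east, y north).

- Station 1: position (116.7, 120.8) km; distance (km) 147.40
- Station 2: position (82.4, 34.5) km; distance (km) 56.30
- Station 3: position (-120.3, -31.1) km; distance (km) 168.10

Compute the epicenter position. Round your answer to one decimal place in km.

x ≈ 46.3 km, y ≈ -8.7 km

Circle about each station: (x − 116.7)² + (y − 120.8)² = 147.40²; (x − 82.4)² + (y − 34.5)² = 56.30²; (x + 120.3)² + (y + 31.1)² = 168.10².
Subtracting the Station 1 equation from the Station 2 and Station 3 equations removes the quadratic terms:
-68.6 x − 172.6 y = -1674.45
-474.0 x − 303.8 y = -19303.08
Solving the 2×2 system: x ≈ 46.3, y ≈ -8.7 km.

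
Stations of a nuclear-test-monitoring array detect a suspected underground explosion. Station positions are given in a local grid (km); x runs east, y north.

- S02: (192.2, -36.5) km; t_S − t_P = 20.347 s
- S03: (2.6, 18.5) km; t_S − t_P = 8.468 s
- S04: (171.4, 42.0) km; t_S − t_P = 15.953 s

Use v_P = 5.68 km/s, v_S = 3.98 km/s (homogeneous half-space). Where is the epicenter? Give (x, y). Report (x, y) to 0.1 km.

Distance from S−P lag: d = Δt · v_P v_S / (v_P − v_S) = Δt · (5.68·3.98)/(5.68−3.98) ≈ 13.2979·Δt.
So d_S02 = 270.57, d_S03 = 112.61, d_S04 = 212.14 km.
Circle about each station: (x − 192.2)² + (y + 36.5)² = 270.57²; (x − 2.6)² + (y − 18.5)² = 112.61²; (x − 171.4)² + (y − 42.0)² = 212.14².
Subtracting the S02 equation from the S03 and S04 equations removes the quadratic terms:
-379.2 x + 110.0 y = 22603.03
-41.6 x + 157.0 y = 21073.62
Solving the 2×2 system: x ≈ -22.4, y ≈ 128.3 km.
Check against S02 (with the unrounded x, y): √((x − 192.2)²+(y + 36.5)²) = 270.57 ≈ 270.57 km. ✓

(-22.4, 128.3)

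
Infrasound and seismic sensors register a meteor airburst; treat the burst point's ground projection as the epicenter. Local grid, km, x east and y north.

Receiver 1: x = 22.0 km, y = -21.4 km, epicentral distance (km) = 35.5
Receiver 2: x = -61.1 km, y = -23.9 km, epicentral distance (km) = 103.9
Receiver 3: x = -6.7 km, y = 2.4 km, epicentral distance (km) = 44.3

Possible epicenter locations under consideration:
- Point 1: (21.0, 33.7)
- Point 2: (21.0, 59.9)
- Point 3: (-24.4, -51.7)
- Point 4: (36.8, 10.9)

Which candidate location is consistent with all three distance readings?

Point 4

For each candidate, compare |candidate − station| to the reported distance:
Point 1: residuals Receiver 1 19.6, Receiver 2 3.6, Receiver 3 2.5 → max 19.6 km
Point 2: residuals Receiver 1 45.8, Receiver 2 13.4, Receiver 3 19.5 → max 45.8 km
Point 3: residuals Receiver 1 19.9, Receiver 2 57.9, Receiver 3 12.6 → max 57.9 km
Point 4: residuals Receiver 1 0.0, Receiver 2 0.0, Receiver 3 0.0 → max 0.0 km
Only Point 4 has all residuals ≈ 0.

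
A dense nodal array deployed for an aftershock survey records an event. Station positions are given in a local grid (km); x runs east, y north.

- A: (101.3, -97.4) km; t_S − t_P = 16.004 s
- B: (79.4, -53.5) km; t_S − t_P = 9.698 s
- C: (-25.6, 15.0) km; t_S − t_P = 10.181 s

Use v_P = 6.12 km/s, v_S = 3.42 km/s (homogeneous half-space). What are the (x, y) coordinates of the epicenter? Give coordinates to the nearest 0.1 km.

x ≈ 53.3 km, y ≈ 17.0 km

Distance from S−P lag: d = Δt · v_P v_S / (v_P − v_S) = Δt · (6.12·3.42)/(6.12−3.42) ≈ 7.7520·Δt.
So d_A = 124.06, d_B = 75.18, d_C = 78.92 km.
Circle about each station: (x − 101.3)² + (y + 97.4)² = 124.06²; (x − 79.4)² + (y + 53.5)² = 75.18²; (x + 25.6)² + (y − 15.0)² = 78.92².
Subtracting the A equation from the B and C equations removes the quadratic terms:
-43.8 x + 87.8 y = -842.99
-253.8 x + 224.8 y = -9705.57
Solving the 2×2 system: x ≈ 53.3, y ≈ 17.0 km.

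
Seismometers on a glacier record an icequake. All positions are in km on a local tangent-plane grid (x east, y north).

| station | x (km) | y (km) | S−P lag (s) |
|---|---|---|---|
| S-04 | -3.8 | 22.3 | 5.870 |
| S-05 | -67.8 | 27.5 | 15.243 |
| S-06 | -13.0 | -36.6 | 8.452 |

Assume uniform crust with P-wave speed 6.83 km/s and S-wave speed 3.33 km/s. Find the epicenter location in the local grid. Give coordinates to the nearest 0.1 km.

x ≈ 27.5 km, y ≈ 0.5 km

Distance from S−P lag: d = Δt · v_P v_S / (v_P − v_S) = Δt · (6.83·3.33)/(6.83−3.33) ≈ 6.4983·Δt.
So d_S-04 = 38.14, d_S-05 = 99.05, d_S-06 = 54.92 km.
Circle about each station: (x + 3.8)² + (y − 22.3)² = 38.14²; (x + 67.8)² + (y − 27.5)² = 99.05²; (x + 13.0)² + (y + 36.6)² = 54.92².
Subtracting pairs of circle equations eliminates x²+y² and gives linear equations (the radical axes):
-128.0 x + 10.4 y = -3514.88
-18.4 x − 117.8 y = -564.72
Solving the 2×2 system: x ≈ 27.5, y ≈ 0.5 km.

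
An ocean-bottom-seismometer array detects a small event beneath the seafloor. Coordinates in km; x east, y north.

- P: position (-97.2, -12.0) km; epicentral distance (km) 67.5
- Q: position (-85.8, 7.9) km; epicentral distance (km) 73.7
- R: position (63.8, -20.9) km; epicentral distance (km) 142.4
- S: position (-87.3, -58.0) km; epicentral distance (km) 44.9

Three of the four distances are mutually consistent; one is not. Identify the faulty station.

Solve using three stations at a time. Using P, Q, S (subtract circle equations pairwise → linear system) gives (x, y) ≈ (-42.8, -52.0).
Distances from that point to each station vs reported:
  P: calculated 67.5 vs reported 67.5 → residual 0.0 km
  Q: calculated 73.7 vs reported 73.7 → residual 0.0 km
  R: calculated 111.0 vs reported 142.4 → residual 31.4 km
  S: calculated 44.9 vs reported 44.9 → residual 0.0 km
P, Q, S are mutually consistent (residuals ≈ 0); R is off by 31.4 km.

R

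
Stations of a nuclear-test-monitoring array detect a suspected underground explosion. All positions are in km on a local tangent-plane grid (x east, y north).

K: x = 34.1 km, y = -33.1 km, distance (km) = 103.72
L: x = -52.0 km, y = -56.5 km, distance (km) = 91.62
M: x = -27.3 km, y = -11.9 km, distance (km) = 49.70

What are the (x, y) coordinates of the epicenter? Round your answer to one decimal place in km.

Circle about each station: (x − 34.1)² + (y + 33.1)² = 103.72²; (x + 52.0)² + (y + 56.5)² = 91.62²; (x + 27.3)² + (y + 11.9)² = 49.70².
Subtracting pairs of circle equations eliminates x²+y² and gives linear equations (the radical axes):
-172.2 x − 46.8 y = 6001.44
-122.8 x + 42.4 y = 6916.23
Solving the 2×2 system: x ≈ -44.3, y ≈ 34.8 km.

(-44.3, 34.8)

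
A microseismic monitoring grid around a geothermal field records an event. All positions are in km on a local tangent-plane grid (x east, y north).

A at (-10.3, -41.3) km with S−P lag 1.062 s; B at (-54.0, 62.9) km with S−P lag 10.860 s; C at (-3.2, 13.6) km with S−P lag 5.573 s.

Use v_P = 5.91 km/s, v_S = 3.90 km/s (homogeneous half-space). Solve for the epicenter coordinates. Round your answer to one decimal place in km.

x ≈ -2.1 km, y ≈ -50.3 km

Distance from S−P lag: d = Δt · v_P v_S / (v_P − v_S) = Δt · (5.91·3.90)/(5.91−3.90) ≈ 11.4672·Δt.
So d_A = 12.18, d_B = 124.53, d_C = 63.91 km.
Circle about each station: (x + 10.3)² + (y + 41.3)² = 12.18²; (x + 54.0)² + (y − 62.9)² = 124.53²; (x + 3.2)² + (y − 13.6)² = 63.91².
Subtracting the A equation from the B and C equations removes the quadratic terms:
-87.4 x + 208.4 y = -10298.74
14.2 x + 109.8 y = -5552.72
Solving the 2×2 system: x ≈ -2.1, y ≈ -50.3 km.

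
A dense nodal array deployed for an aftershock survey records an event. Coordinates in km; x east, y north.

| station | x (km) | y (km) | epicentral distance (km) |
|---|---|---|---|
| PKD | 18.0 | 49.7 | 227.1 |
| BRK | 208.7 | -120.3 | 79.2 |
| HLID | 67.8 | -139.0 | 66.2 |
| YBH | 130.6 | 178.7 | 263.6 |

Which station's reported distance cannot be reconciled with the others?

Solve using three stations at a time. Using PKD, BRK, HLID (subtract circle equations pairwise → linear system) gives (x, y) ≈ (133.7, -145.7).
Distances from that point to each station vs reported:
  PKD: calculated 227.1 vs reported 227.1 → residual 0.0 km
  BRK: calculated 79.2 vs reported 79.2 → residual 0.0 km
  HLID: calculated 66.2 vs reported 66.2 → residual 0.0 km
  YBH: calculated 324.5 vs reported 263.6 → residual 60.9 km
PKD, BRK, HLID are mutually consistent (residuals ≈ 0); YBH is off by 60.9 km.

YBH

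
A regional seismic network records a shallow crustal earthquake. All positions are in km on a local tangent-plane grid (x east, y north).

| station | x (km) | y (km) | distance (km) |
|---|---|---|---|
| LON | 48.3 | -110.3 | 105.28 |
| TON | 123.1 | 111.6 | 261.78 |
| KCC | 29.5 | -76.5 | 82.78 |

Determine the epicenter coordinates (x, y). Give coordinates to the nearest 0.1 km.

-53.1 km east, -82.0 km north

Circle about each station: (x − 48.3)² + (y + 110.3)² = 105.28²; (x − 123.1)² + (y − 111.6)² = 261.78²; (x − 29.5)² + (y + 76.5)² = 82.78².
Subtracting pairs of circle equations eliminates x²+y² and gives linear equations (the radical axes):
149.6 x + 443.8 y = -44335.70
-37.6 x + 67.6 y = -3545.13
Solving the 2×2 system: x ≈ -53.1, y ≈ -82.0 km.
Check against LON (with the unrounded x, y): √((x − 48.3)²+(y + 110.3)²) = 105.30 ≈ 105.28 km. ✓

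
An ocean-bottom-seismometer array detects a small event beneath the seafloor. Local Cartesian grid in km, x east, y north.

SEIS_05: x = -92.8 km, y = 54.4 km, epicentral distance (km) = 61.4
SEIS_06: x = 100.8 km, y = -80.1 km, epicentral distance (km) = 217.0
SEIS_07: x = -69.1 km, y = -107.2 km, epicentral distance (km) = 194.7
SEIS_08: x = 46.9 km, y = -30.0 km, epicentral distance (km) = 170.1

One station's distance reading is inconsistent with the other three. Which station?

SEIS_08

Solve using three stations at a time. Using SEIS_05, SEIS_06, SEIS_07 (subtract circle equations pairwise → linear system) gives (x, y) ≈ (-39.7, 85.3).
Distances from that point to each station vs reported:
  SEIS_05: calculated 61.4 vs reported 61.4 → residual 0.0 km
  SEIS_06: calculated 217.0 vs reported 217.0 → residual 0.0 km
  SEIS_07: calculated 194.7 vs reported 194.7 → residual 0.0 km
  SEIS_08: calculated 144.2 vs reported 170.1 → residual 25.9 km
SEIS_05, SEIS_06, SEIS_07 are mutually consistent (residuals ≈ 0); SEIS_08 is off by 25.9 km.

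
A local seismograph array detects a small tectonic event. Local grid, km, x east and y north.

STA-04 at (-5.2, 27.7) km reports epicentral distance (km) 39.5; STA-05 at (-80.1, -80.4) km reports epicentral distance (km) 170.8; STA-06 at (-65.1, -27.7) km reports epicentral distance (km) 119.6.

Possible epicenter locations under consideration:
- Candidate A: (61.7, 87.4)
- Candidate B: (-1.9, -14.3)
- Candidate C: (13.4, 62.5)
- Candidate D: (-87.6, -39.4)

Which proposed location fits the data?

For each candidate, compare |candidate − station| to the reported distance:
Candidate A: residuals STA-04 50.2, STA-05 48.9, STA-06 51.6 → max 51.6 km
Candidate B: residuals STA-04 2.6, STA-05 68.4, STA-06 55.0 → max 68.4 km
Candidate C: residuals STA-04 0.0, STA-05 0.0, STA-06 0.0 → max 0.0 km
Candidate D: residuals STA-04 66.8, STA-05 129.1, STA-06 94.2 → max 129.1 km
Only Candidate C has all residuals ≈ 0.

Candidate C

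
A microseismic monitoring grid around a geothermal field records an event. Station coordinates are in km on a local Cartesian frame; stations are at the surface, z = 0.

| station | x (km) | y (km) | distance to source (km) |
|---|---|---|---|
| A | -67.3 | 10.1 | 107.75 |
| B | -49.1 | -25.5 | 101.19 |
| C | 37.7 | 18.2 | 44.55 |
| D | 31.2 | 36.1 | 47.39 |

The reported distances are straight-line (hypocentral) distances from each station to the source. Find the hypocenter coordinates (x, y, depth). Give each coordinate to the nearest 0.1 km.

Each station gives a sphere (x−x_i)² + (y−y_i)² + z² = d_i² (stations at z=0).
Subtracting the A sphere from B and C: z² cancels, leaving linear equations in x and y:
36.4 x − 71.2 y = -199.59
210.0 x + 16.2 y = 6746.59
Solving: x ≈ 30.700, y ≈ 18.498 km (keep extra digits for the depth step; rounded: 30.7, 18.5).
Then from the A sphere: z² = 107.75² − (x + 67.3)² − (y − 10.1)² with x = 30.700, y = 18.498, so z ≈ 43.995 ≈ 44.0 km.
Check against D (with the unrounded solution): distance 47.39 ≈ 47.39 km. ✓

(30.7, 18.5, 44.0)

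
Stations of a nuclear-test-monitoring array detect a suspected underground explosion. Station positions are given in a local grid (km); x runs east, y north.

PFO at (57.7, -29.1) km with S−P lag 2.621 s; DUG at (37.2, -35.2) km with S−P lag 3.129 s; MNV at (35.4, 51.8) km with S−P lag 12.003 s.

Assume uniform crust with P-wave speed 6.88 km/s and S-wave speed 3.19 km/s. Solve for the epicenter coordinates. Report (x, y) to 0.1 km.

(46.0, -18.8)

Distance from S−P lag: d = Δt · v_P v_S / (v_P − v_S) = Δt · (6.88·3.19)/(6.88−3.19) ≈ 5.9478·Δt.
So d_PFO = 15.59, d_DUG = 18.61, d_MNV = 71.39 km.
Circle about each station: (x − 57.7)² + (y + 29.1)² = 15.59²; (x − 37.2)² + (y + 35.2)² = 18.61²; (x − 35.4)² + (y − 51.8)² = 71.39².
Subtracting the PFO equation from the DUG and MNV equations removes the quadratic terms:
-41.0 x − 12.2 y = -1656.50
-44.6 x + 161.8 y = -5093.18
Solving the 2×2 system: x ≈ 46.0, y ≈ -18.8 km.
Check against PFO (with the unrounded x, y): √((x − 57.7)²+(y + 29.1)²) = 15.59 ≈ 15.59 km. ✓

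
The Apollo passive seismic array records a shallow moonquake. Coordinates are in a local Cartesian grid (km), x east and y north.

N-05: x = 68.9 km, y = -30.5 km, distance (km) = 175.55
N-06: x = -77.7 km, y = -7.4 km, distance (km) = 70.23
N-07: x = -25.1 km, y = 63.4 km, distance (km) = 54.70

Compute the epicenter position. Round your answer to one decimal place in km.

Circle about each station: (x − 68.9)² + (y + 30.5)² = 175.55²; (x + 77.7)² + (y + 7.4)² = 70.23²; (x + 25.1)² + (y − 63.4)² = 54.70².
Subtracting the N-05 equation from the N-06 and N-07 equations removes the quadratic terms:
-293.2 x + 46.2 y = 26300.14
-188.0 x + 187.8 y = 26797.82
Solving the 2×2 system: x ≈ -79.8, y ≈ 62.8 km.

(-79.8, 62.8)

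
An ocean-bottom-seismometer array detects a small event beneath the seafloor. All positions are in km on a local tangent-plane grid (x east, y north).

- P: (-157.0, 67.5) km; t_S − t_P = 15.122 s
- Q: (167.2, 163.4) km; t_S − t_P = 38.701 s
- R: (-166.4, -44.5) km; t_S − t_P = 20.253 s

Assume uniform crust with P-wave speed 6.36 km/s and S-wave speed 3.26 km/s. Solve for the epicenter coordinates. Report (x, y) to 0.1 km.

Distance from S−P lag: d = Δt · v_P v_S / (v_P − v_S) = Δt · (6.36·3.26)/(6.36−3.26) ≈ 6.6883·Δt.
So d_P = 101.14, d_Q = 258.84, d_R = 135.46 km.
Circle about each station: (x + 157.0)² + (y − 67.5)² = 101.14²; (x − 167.2)² + (y − 163.4)² = 258.84²; (x + 166.4)² + (y + 44.5)² = 135.46².
Subtracting the P equation from the Q and R equations removes the quadratic terms:
648.4 x + 191.8 y = -31318.70
-18.8 x − 224.0 y = -7656.15
Solving the 2×2 system: x ≈ -59.9, y ≈ 39.2 km.

-59.9 km east, 39.2 km north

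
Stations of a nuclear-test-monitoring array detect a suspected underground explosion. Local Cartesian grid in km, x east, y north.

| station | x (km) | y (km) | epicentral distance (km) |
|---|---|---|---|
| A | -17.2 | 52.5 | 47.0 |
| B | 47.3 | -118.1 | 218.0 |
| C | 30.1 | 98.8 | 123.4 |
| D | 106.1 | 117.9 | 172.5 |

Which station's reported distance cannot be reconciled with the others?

C

Solve using three stations at a time. Using A, B, D (subtract circle equations pairwise → linear system) gives (x, y) ≈ (-60.1, 71.6).
Distances from that point to each station vs reported:
  A: calculated 46.9 vs reported 47.0 → residual 0.1 km
  B: calculated 218.0 vs reported 218.0 → residual 0.0 km
  C: calculated 94.2 vs reported 123.4 → residual 29.2 km
  D: calculated 172.5 vs reported 172.5 → residual 0.0 km
A, B, D are mutually consistent (residuals ≈ 0); C is off by 29.2 km.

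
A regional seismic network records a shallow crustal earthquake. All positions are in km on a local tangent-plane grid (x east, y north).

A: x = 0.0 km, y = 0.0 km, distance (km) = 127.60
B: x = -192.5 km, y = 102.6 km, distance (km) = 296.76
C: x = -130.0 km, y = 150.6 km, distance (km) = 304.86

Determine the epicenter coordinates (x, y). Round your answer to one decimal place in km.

x ≈ -5.1 km, y ≈ -127.5 km

Circle about each station: x² + y² = 127.60²; (x + 192.5)² + (y − 102.6)² = 296.76²; (x + 130.0)² + (y − 150.6)² = 304.86².
Subtracting the A equation from the B and C equations removes the quadratic terms:
-385.0 x + 205.2 y = -24201.73
-260.0 x + 301.2 y = -37077.50
Solving the 2×2 system: x ≈ -5.1, y ≈ -127.5 km.
Check against A (with the unrounded x, y): √(x²+y²) = 127.60 ≈ 127.60 km. ✓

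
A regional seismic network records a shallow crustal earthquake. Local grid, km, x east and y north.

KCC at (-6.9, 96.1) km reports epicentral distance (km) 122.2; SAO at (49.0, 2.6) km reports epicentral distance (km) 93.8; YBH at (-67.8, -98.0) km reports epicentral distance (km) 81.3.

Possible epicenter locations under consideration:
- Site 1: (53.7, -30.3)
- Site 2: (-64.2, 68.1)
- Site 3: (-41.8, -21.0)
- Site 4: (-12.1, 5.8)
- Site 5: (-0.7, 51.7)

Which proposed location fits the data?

Site 3

For each candidate, compare |candidate − station| to the reported distance:
Site 1: residuals KCC 18.0, SAO 60.6, YBH 57.8 → max 60.6 km
Site 2: residuals KCC 58.4, SAO 37.0, YBH 84.8 → max 84.8 km
Site 3: residuals KCC 0.0, SAO 0.0, YBH 0.0 → max 0.0 km
Site 4: residuals KCC 31.8, SAO 32.6, YBH 36.5 → max 36.5 km
Site 5: residuals KCC 77.4, SAO 23.9, YBH 82.8 → max 82.8 km
Only Site 3 has all residuals ≈ 0.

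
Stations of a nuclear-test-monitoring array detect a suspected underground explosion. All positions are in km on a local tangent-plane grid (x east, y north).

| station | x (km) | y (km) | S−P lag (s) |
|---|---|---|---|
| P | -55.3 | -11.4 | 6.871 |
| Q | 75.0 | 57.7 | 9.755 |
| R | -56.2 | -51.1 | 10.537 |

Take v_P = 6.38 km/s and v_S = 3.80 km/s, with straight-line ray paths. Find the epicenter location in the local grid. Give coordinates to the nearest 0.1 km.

Distance from S−P lag: d = Δt · v_P v_S / (v_P − v_S) = Δt · (6.38·3.80)/(6.38−3.80) ≈ 9.3969·Δt.
So d_P = 64.57, d_Q = 91.67, d_R = 99.02 km.
Circle about each station: (x + 55.3)² + (y + 11.4)² = 64.57²; (x − 75.0)² + (y − 57.7)² = 91.67²; (x + 56.2)² + (y + 51.1)² = 99.02².
Subtracting the P equation from the Q and R equations removes the quadratic terms:
260.6 x + 138.2 y = 1532.14
-1.8 x − 79.4 y = -3054.08
Solving the 2×2 system: x ≈ -14.7, y ≈ 38.8 km.

x ≈ -14.7 km, y ≈ 38.8 km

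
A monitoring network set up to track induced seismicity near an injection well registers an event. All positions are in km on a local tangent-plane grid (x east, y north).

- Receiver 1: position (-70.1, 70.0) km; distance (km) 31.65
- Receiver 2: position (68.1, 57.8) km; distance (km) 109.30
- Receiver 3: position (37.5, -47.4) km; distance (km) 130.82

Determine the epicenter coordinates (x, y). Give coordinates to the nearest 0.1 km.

(-41.2, 57.1)

Circle about each station: (x + 70.1)² + (y − 70.0)² = 31.65²; (x − 68.1)² + (y − 57.8)² = 109.30²; (x − 37.5)² + (y + 47.4)² = 130.82².
Subtracting the Receiver 1 equation from the Receiver 2 and Receiver 3 equations removes the quadratic terms:
276.4 x − 24.4 y = -12780.33
215.2 x − 234.8 y = -22273.15
Solving the 2×2 system: x ≈ -41.2, y ≈ 57.1 km.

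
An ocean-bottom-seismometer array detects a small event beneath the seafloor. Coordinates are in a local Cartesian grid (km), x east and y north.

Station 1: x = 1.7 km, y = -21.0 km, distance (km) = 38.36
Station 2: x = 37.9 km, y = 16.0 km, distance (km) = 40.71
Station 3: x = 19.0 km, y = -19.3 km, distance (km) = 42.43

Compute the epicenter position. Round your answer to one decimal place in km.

Circle about each station: (x − 1.7)² + (y + 21.0)² = 38.36²; (x − 37.9)² + (y − 16.0)² = 40.71²; (x − 19.0)² + (y + 19.3)² = 42.43².
Subtracting pairs of circle equations eliminates x²+y² and gives linear equations (the radical axes):
72.4 x + 74.0 y = 1062.71
34.6 x + 3.4 y = -39.22
Solving the 2×2 system: x ≈ -2.8, y ≈ 17.1 km.

-2.8 km east, 17.1 km north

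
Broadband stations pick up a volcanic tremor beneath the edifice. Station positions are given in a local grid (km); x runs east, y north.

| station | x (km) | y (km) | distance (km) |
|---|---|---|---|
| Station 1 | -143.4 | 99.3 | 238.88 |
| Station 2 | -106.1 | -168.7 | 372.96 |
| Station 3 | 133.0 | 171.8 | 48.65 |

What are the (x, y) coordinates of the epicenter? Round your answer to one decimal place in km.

90.4 km east, 148.3 km north

Circle about each station: (x + 143.4)² + (y − 99.3)² = 238.88²; (x + 106.1)² + (y + 168.7)² = 372.96²; (x − 133.0)² + (y − 171.8)² = 48.65².
Subtracting the Station 1 equation from the Station 2 and Station 3 equations removes the quadratic terms:
74.6 x − 536.0 y = -72742.66
552.8 x + 145.0 y = 71477.02
Solving the 2×2 system: x ≈ 90.4, y ≈ 148.3 km.
Check against Station 1 (with the unrounded x, y): √((x + 143.4)²+(y − 99.3)²) = 238.88 ≈ 238.88 km. ✓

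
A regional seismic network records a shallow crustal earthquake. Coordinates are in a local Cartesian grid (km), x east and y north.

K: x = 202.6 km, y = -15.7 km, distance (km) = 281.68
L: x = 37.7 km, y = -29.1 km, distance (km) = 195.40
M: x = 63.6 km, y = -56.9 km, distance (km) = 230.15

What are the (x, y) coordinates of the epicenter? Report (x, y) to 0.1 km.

x ≈ -19.3 km, y ≈ 157.8 km

Circle about each station: (x − 202.6)² + (y + 15.7)² = 281.68²; (x − 37.7)² + (y + 29.1)² = 195.40²; (x − 63.6)² + (y + 56.9)² = 230.15².
Subtracting the K equation from the L and M equations removes the quadratic terms:
-329.8 x − 26.8 y = 2137.31
-278.0 x − 82.4 y = -7636.08
Solving the 2×2 system: x ≈ -19.3, y ≈ 157.8 km.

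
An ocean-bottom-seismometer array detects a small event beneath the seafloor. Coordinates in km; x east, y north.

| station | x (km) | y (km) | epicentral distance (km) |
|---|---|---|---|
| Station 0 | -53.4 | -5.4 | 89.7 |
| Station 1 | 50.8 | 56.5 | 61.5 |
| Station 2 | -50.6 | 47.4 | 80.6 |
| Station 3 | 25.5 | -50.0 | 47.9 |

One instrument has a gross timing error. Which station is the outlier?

Station 2

Solve using three stations at a time. Using Station 0, Station 1, Station 3 (subtract circle equations pairwise → linear system) gives (x, y) ≈ (36.3, -3.3).
Distances from that point to each station vs reported:
  Station 0: calculated 89.7 vs reported 89.7 → residual 0.0 km
  Station 1: calculated 61.5 vs reported 61.5 → residual 0.0 km
  Station 2: calculated 100.6 vs reported 80.6 → residual 20.0 km
  Station 3: calculated 47.9 vs reported 47.9 → residual 0.0 km
Station 0, Station 1, Station 3 are mutually consistent (residuals ≈ 0); Station 2 is off by 20.0 km.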